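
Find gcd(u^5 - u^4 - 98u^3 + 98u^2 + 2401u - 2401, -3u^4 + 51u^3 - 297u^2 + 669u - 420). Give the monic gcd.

u^2 - 8u + 7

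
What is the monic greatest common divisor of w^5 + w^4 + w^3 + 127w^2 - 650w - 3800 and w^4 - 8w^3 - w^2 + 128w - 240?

w^2 - w - 20

Euclidean algorithm in ℚ[w]:
  w^5 + w^4 + w^3 + 127w^2 - 650w - 3800 = (w + 9)(w^4 - 8w^3 - w^2 + 128w - 240) + (74w^3 + 8w^2 - 1562w - 1640)
  w^4 - 8w^3 - w^2 + 128w - 240 = ((1/74)w - 150/1369)(74w^3 + 8w^2 - 1562w - 1640) + ((28728/1369)w^2 - (28728/1369)w - 574560/1369)
  74w^3 + 8w^2 - 1562w - 1640 = ((50653/14364)w + 56129/14364)((28728/1369)w^2 - (28728/1369)w - 574560/1369) + (0)
Last nonzero remainder: (28728/1369)w^2 - (28728/1369)w - 574560/1369. Dividing through by 28728/1369 gives the monic gcd w^2 - w - 20.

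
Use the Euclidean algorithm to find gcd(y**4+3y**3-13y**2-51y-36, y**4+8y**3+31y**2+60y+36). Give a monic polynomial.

y**2+4y+3

Repeated division with remainder:
  y**4+3y**3-13y**2-51y-36 = (y**4+8y**3+31y**2+60y+36) + (-5y**3-44y**2-111y-72)
  y**4+8y**3+31y**2+60y+36 = (-(1/5)y+4/25)(-5y**3-44y**2-111y-72) + ((396/25)y**2+(1584/25)y+1188/25)
  -5y**3-44y**2-111y-72 = (-(125/396)y-50/33)((396/25)y**2+(1584/25)y+1188/25) + (0)
Last nonzero remainder: (396/25)y**2+(1584/25)y+1188/25. Dividing through by 396/25 gives the monic gcd y**2+4y+3.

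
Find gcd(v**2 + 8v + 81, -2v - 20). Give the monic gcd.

Repeated division with remainder:
  v**2 + 8v + 81 = (-(1/2)v + 1)(-2v - 20) + (101)
  -2v - 20 = (-(2/101)v - 20/101)(101) + (0)
The last nonzero remainder is the constant 101, so the polynomials are coprime and gcd = 1.

1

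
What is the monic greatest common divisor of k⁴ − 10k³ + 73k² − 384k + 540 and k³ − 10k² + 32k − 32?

By polynomial division,
  k⁴ − 10k³ + 73k² − 384k + 540 = (k)(k³ − 10k² + 32k − 32) + (41k² − 352k + 540)
  k³ − 10k² + 32k − 32 = ((1/41)k − 58/1681)(41k² − 352k + 540) + ((11236/1681)k − 22472/1681)
  41k² − 352k + 540 = ((68921/11236)k − 226935/5618)((11236/1681)k − 22472/1681) + (0)
Last nonzero remainder: (11236/1681)k − 22472/1681. Dividing through by 11236/1681 gives the monic gcd k − 2.

k − 2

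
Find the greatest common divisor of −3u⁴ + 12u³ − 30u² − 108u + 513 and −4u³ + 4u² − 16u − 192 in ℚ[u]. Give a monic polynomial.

u + 3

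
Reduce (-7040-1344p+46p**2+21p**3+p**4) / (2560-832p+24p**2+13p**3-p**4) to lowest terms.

(-110-21p-p**2)/(40-13p+p**2)

Apply the Euclidean algorithm:
  p**4+21p**3+46p**2-1344p-7040 = (-1)(-p**4+13p**3+24p**2-832p+2560) + (34p**3+70p**2-2176p-4480)
  -p**4+13p**3+24p**2-832p+2560 = (-(1/34)p+128/289)(34p**3+70p**2-2176p-4480) + (-(20520/289)p**2+1313280/289)
  34p**3+70p**2-2176p-4480 = (-(4913/10260)p-2023/2052)(-(20520/289)p**2+1313280/289) + (0)
Last nonzero remainder: -(20520/289)p**2+1313280/289. Dividing through by -20520/289 gives the monic gcd p**2-64.
Cancel p**2-64 from numerator and denominator to get the reduced form.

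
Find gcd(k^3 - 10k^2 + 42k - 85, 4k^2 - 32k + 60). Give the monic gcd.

Repeated division with remainder:
  k^3 - 10k^2 + 42k - 85 = ((1/4)k - 1/2)(4k^2 - 32k + 60) + (11k - 55)
  4k^2 - 32k + 60 = ((4/11)k - 12/11)(11k - 55) + (0)
Last nonzero remainder: 11k - 55. Dividing through by 11 gives the monic gcd k - 5.

k - 5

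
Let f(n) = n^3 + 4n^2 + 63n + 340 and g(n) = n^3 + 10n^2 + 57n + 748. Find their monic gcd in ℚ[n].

n^2 - n + 68

Euclidean algorithm in ℚ[n]:
  n^3 + 4n^2 + 63n + 340 = (n^3 + 10n^2 + 57n + 748) + (-6n^2 + 6n - 408)
  n^3 + 10n^2 + 57n + 748 = (-(1/6)n - 11/6)(-6n^2 + 6n - 408) + (0)
Last nonzero remainder: -6n^2 + 6n - 408. Dividing through by -6 gives the monic gcd n^2 - n + 68.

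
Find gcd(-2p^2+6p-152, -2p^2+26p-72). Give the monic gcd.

1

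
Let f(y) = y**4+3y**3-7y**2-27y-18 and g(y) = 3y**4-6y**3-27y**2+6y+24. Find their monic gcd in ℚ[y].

y**2+3y+2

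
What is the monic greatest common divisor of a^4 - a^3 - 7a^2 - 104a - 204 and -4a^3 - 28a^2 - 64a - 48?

a + 2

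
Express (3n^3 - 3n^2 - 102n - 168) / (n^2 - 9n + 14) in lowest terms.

(3n^2 + 18n + 24)/(n - 2)

Euclidean algorithm in ℚ[n]:
  3n^3 - 3n^2 - 102n - 168 = (3n + 24)(n^2 - 9n + 14) + (72n - 504)
  n^2 - 9n + 14 = ((1/72)n - 1/36)(72n - 504) + (0)
Last nonzero remainder: 72n - 504. Dividing through by 72 gives the monic gcd n - 7.
Cancel n - 7 from numerator and denominator to get the reduced form.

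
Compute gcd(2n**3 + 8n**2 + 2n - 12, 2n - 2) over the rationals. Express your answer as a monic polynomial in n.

n - 1

By polynomial division,
  2n**3 + 8n**2 + 2n - 12 = (n**2 + 5n + 6)(2n - 2) + (0)
Last nonzero remainder: 2n - 2. Dividing through by 2 gives the monic gcd n - 1.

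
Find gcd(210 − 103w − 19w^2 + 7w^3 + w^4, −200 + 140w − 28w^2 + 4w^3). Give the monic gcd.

Euclidean algorithm in ℚ[w]:
  w^4 + 7w^3 − 19w^2 − 103w + 210 = ((1/4)w + 7/2)(4w^3 − 28w^2 + 140w − 200) + (44w^2 − 543w + 910)
  4w^3 − 28w^2 + 140w − 200 = ((1/11)w + 235/484)(44w^2 − 543w + 910) + ((155325/484)w − 155325/242)
  44w^2 − 543w + 910 = ((21296/155325)w − 44044/31065)((155325/484)w − 155325/242) + (0)
Last nonzero remainder: (155325/484)w − 155325/242. Dividing through by 155325/484 gives the monic gcd w − 2.

−2 + w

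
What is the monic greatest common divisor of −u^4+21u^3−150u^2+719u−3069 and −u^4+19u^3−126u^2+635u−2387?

u^3−12u^2+42u−341

Apply the Euclidean algorithm:
  −u^4+21u^3−150u^2+719u−3069 = (−u^4+19u^3−126u^2+635u−2387) + (2u^3−24u^2+84u−682)
  −u^4+19u^3−126u^2+635u−2387 = (−(1/2)u+7/2)(2u^3−24u^2+84u−682) + (0)
Last nonzero remainder: 2u^3−24u^2+84u−682. Dividing through by 2 gives the monic gcd u^3−12u^2+42u−341.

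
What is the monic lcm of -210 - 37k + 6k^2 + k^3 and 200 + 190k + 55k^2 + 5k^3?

Apply the Euclidean algorithm:
  k^3 + 6k^2 - 37k - 210 = (1/5)(5k^3 + 55k^2 + 190k + 200) + (-5k^2 - 75k - 250)
  5k^3 + 55k^2 + 190k + 200 = (-k + 4)(-5k^2 - 75k - 250) + (240k + 1200)
  -5k^2 - 75k - 250 = (-(1/48)k - 5/24)(240k + 1200) + (0)
Last nonzero remainder: 240k + 1200. Dividing through by 240 gives the monic gcd k + 5.
Then lcm(f, g) = f·g / gcd(f, g); expanding and making the result monic gives the answer.

-1680 - 1556k - 384k^2 + 7k^3 + 12k^4 + k^5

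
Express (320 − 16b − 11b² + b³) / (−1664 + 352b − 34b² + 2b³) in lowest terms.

(−40 − 3b + b²)/(208 − 18b + 2b²)

Apply the Euclidean algorithm:
  b³ − 11b² − 16b + 320 = (1/2)(2b³ − 34b² + 352b − 1664) + (6b² − 192b + 1152)
  2b³ − 34b² + 352b − 1664 = ((1/3)b + 5)(6b² − 192b + 1152) + (928b − 7424)
  6b² − 192b + 1152 = ((3/464)b − 9/58)(928b − 7424) + (0)
Last nonzero remainder: 928b − 7424. Dividing through by 928 gives the monic gcd b − 8.
Cancel b − 8 from numerator and denominator to get the reduced form.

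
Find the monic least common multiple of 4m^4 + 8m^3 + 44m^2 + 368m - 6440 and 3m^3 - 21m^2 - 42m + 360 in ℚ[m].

Apply the Euclidean algorithm:
  4m^4 + 8m^3 + 44m^2 + 368m - 6440 = ((4/3)m + 12)(3m^3 - 21m^2 - 42m + 360) + (352m^2 + 392m - 10760)
  3m^3 - 21m^2 - 42m + 360 = ((3/352)m - 1071/15488)(352m^2 + 392m - 10760) + ((148707/1936)m - 743535/1936)
  352m^2 + 392m - 10760 = ((681472/148707)m + 4166272/148707)((148707/1936)m - 743535/1936) + (0)
Last nonzero remainder: (148707/1936)m - 743535/1936. Dividing through by 148707/1936 gives the monic gcd m - 5.
Then lcm(f, g) = f·g / gcd(f, g); expanding and making the result monic gives the answer.

m^6 - 17m^4 + 22m^3 - 2058m^2 + 1012m + 38640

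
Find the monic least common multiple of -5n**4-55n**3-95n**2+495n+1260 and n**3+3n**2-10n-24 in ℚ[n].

n**5+13n**4+41n**3-61n**2-450n-504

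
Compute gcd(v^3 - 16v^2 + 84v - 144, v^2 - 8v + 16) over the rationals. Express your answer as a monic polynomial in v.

Apply the Euclidean algorithm:
  v^3 - 16v^2 + 84v - 144 = (v - 8)(v^2 - 8v + 16) + (4v - 16)
  v^2 - 8v + 16 = ((1/4)v - 1)(4v - 16) + (0)
Last nonzero remainder: 4v - 16. Dividing through by 4 gives the monic gcd v - 4.

v - 4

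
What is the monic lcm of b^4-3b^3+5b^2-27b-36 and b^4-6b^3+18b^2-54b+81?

b^6-9b^5+32b^4-84b^3+171b^2-27b-324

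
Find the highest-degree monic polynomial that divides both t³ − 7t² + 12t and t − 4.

Euclidean algorithm in ℚ[t]:
  t³ − 7t² + 12t = (t² − 3t)(t − 4) + (0)
The last nonzero remainder t − 4 is already monic.

t − 4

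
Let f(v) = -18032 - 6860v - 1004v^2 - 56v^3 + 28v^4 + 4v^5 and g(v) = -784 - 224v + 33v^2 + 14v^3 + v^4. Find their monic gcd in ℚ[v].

28 + 11v + v^2

Euclidean algorithm in ℚ[v]:
  4v^5 + 28v^4 - 56v^3 - 1004v^2 - 6860v - 18032 = (4v - 28)(v^4 + 14v^3 + 33v^2 - 224v - 784) + (204v^3 + 816v^2 - 9996v - 39984)
  v^4 + 14v^3 + 33v^2 - 224v - 784 = ((1/204)v + 5/102)(204v^3 + 816v^2 - 9996v - 39984) + (42v^2 + 462v + 1176)
  204v^3 + 816v^2 - 9996v - 39984 = ((34/7)v - 34)(42v^2 + 462v + 1176) + (0)
Last nonzero remainder: 42v^2 + 462v + 1176. Dividing through by 42 gives the monic gcd v^2 + 11v + 28.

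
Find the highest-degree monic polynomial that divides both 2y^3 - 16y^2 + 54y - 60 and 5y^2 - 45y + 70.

y - 2

Apply the Euclidean algorithm:
  2y^3 - 16y^2 + 54y - 60 = ((2/5)y + 2/5)(5y^2 - 45y + 70) + (44y - 88)
  5y^2 - 45y + 70 = ((5/44)y - 35/44)(44y - 88) + (0)
Last nonzero remainder: 44y - 88. Dividing through by 44 gives the monic gcd y - 2.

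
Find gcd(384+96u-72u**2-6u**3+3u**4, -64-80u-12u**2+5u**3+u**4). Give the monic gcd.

-16+u**2

Apply the Euclidean algorithm:
  3u**4-6u**3-72u**2+96u+384 = (3)(u**4+5u**3-12u**2-80u-64) + (-21u**3-36u**2+336u+576)
  u**4+5u**3-12u**2-80u-64 = (-(1/21)u-23/147)(-21u**3-36u**2+336u+576) + (-(80/49)u**2+1280/49)
  -21u**3-36u**2+336u+576 = ((1029/80)u+441/20)(-(80/49)u**2+1280/49) + (0)
Last nonzero remainder: -(80/49)u**2+1280/49. Dividing through by -80/49 gives the monic gcd u**2-16.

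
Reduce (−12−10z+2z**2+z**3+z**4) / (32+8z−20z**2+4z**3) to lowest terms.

Apply the Euclidean algorithm:
  z**4+z**3+2z**2−10z−12 = ((1/4)z+3/2)(4z**3−20z**2+8z+32) + (30z**2−30z−60)
  4z**3−20z**2+8z+32 = ((2/15)z−8/15)(30z**2−30z−60) + (0)
Last nonzero remainder: 30z**2−30z−60. Dividing through by 30 gives the monic gcd z**2−z−2.
Cancel z**2−z−2 from numerator and denominator to get the reduced form.

(6+2z+z**2)/(−16+4z)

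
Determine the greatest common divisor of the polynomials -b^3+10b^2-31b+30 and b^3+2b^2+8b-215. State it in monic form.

b-5

Euclidean algorithm in ℚ[b]:
  -b^3+10b^2-31b+30 = (-1)(b^3+2b^2+8b-215) + (12b^2-23b-185)
  b^3+2b^2+8b-215 = ((1/12)b+47/144)(12b^2-23b-185) + ((4453/144)b-22265/144)
  12b^2-23b-185 = ((1728/4453)b+5328/4453)((4453/144)b-22265/144) + (0)
Last nonzero remainder: (4453/144)b-22265/144. Dividing through by 4453/144 gives the monic gcd b-5.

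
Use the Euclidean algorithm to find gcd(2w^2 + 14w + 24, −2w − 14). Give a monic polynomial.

1

Euclidean algorithm in ℚ[w]:
  2w^2 + 14w + 24 = (−w)(−2w − 14) + (24)
  −2w − 14 = (−(1/12)w − 7/12)(24) + (0)
The last nonzero remainder is the constant 24, so the polynomials are coprime and gcd = 1.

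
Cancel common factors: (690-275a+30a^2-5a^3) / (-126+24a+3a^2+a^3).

(-230+15a-5a^2)/(42+6a+a^2)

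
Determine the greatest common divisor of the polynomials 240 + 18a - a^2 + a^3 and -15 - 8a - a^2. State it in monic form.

5 + a

By polynomial division,
  a^3 - a^2 + 18a + 240 = (-a + 9)(-a^2 - 8a - 15) + (75a + 375)
  -a^2 - 8a - 15 = (-(1/75)a - 1/25)(75a + 375) + (0)
Last nonzero remainder: 75a + 375. Dividing through by 75 gives the monic gcd a + 5.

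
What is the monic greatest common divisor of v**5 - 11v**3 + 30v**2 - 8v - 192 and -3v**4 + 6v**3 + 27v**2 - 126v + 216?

By polynomial division,
  v**5 - 11v**3 + 30v**2 - 8v - 192 = (-(1/3)v - 2/3)(-3v**4 + 6v**3 + 27v**2 - 126v + 216) + (2v**3 + 6v**2 - 20v - 48)
  -3v**4 + 6v**3 + 27v**2 - 126v + 216 = (-(3/2)v + 15/2)(2v**3 + 6v**2 - 20v - 48) + (-48v**2 - 48v + 576)
  2v**3 + 6v**2 - 20v - 48 = (-(1/24)v - 1/12)(-48v**2 - 48v + 576) + (0)
Last nonzero remainder: -48v**2 - 48v + 576. Dividing through by -48 gives the monic gcd v**2 + v - 12.

v**2 + v - 12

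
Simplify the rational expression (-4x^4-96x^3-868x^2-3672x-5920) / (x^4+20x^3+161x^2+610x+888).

(-4x-40)/(x+6)

Apply the Euclidean algorithm:
  -4x^4-96x^3-868x^2-3672x-5920 = (-4)(x^4+20x^3+161x^2+610x+888) + (-16x^3-224x^2-1232x-2368)
  x^4+20x^3+161x^2+610x+888 = (-(1/16)x-3/8)(-16x^3-224x^2-1232x-2368) + (0)
Last nonzero remainder: -16x^3-224x^2-1232x-2368. Dividing through by -16 gives the monic gcd x^3+14x^2+77x+148.
Cancel x^3+14x^2+77x+148 from numerator and denominator to get the reduced form.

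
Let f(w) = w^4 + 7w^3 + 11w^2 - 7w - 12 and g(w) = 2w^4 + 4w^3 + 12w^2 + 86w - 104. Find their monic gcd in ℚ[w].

w^2 + 3w - 4

Repeated division with remainder:
  w^4 + 7w^3 + 11w^2 - 7w - 12 = (1/2)(2w^4 + 4w^3 + 12w^2 + 86w - 104) + (5w^3 + 5w^2 - 50w + 40)
  2w^4 + 4w^3 + 12w^2 + 86w - 104 = ((2/5)w + 2/5)(5w^3 + 5w^2 - 50w + 40) + (30w^2 + 90w - 120)
  5w^3 + 5w^2 - 50w + 40 = ((1/6)w - 1/3)(30w^2 + 90w - 120) + (0)
Last nonzero remainder: 30w^2 + 90w - 120. Dividing through by 30 gives the monic gcd w^2 + 3w - 4.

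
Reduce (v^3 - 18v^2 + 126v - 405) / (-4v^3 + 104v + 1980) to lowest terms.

(-v^2 + 9v - 45)/(4v^2 + 36v + 220)

By polynomial division,
  v^3 - 18v^2 + 126v - 405 = (-1/4)(-4v^3 + 104v + 1980) + (-18v^2 + 152v + 90)
  -4v^3 + 104v + 1980 = ((2/9)v + 152/81)(-18v^2 + 152v + 90) + (-(16300/81)v + 16300/9)
  -18v^2 + 152v + 90 = ((729/8150)v + 81/1630)(-(16300/81)v + 16300/9) + (0)
Last nonzero remainder: -(16300/81)v + 16300/9. Dividing through by -16300/81 gives the monic gcd v - 9.
Cancel v - 9 from numerator and denominator to get the reduced form.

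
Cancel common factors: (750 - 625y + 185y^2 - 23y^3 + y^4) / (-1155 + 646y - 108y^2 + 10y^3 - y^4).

(-50 + 15y - y^2)/(77 - 2y + y^2)

Euclidean algorithm in ℚ[y]:
  y^4 - 23y^3 + 185y^2 - 625y + 750 = (-1)(-y^4 + 10y^3 - 108y^2 + 646y - 1155) + (-13y^3 + 77y^2 + 21y - 405)
  -y^4 + 10y^3 - 108y^2 + 646y - 1155 = ((1/13)y - 53/169)(-13y^3 + 77y^2 + 21y - 405) + (-(14444/169)y^2 + (115552/169)y - 216660/169)
  -13y^3 + 77y^2 + 21y - 405 = ((2197/14444)y + 4563/14444)(-(14444/169)y^2 + (115552/169)y - 216660/169) + (0)
Last nonzero remainder: -(14444/169)y^2 + (115552/169)y - 216660/169. Dividing through by -14444/169 gives the monic gcd y^2 - 8y + 15.
Cancel y^2 - 8y + 15 from numerator and denominator to get the reduced form.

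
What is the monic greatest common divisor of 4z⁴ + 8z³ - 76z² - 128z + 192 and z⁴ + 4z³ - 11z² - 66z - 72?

z² - z - 12

Apply the Euclidean algorithm:
  4z⁴ + 8z³ - 76z² - 128z + 192 = (4)(z⁴ + 4z³ - 11z² - 66z - 72) + (-8z³ - 32z² + 136z + 480)
  z⁴ + 4z³ - 11z² - 66z - 72 = (-(1/8)z)(-8z³ - 32z² + 136z + 480) + (6z² - 6z - 72)
  -8z³ - 32z² + 136z + 480 = (-(4/3)z - 20/3)(6z² - 6z - 72) + (0)
Last nonzero remainder: 6z² - 6z - 72. Dividing through by 6 gives the monic gcd z² - z - 12.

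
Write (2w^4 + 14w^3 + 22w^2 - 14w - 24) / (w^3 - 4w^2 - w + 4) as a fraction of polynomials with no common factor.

(2w^2 + 14w + 24)/(w - 4)

Repeated division with remainder:
  2w^4 + 14w^3 + 22w^2 - 14w - 24 = (2w + 22)(w^3 - 4w^2 - w + 4) + (112w^2 - 112)
  w^3 - 4w^2 - w + 4 = ((1/112)w - 1/28)(112w^2 - 112) + (0)
Last nonzero remainder: 112w^2 - 112. Dividing through by 112 gives the monic gcd w^2 - 1.
Cancel w^2 - 1 from numerator and denominator to get the reduced form.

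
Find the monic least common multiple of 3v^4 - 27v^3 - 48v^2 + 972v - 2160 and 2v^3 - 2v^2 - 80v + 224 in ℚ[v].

Repeated division with remainder:
  3v^4 - 27v^3 - 48v^2 + 972v - 2160 = ((3/2)v - 12)(2v^3 - 2v^2 - 80v + 224) + (48v^2 - 324v + 528)
  2v^3 - 2v^2 - 80v + 224 = ((1/24)v + 23/96)(48v^2 - 324v + 528) + (-(195/8)v + 195/2)
  48v^2 - 324v + 528 = (-(128/65)v + 352/65)(-(195/8)v + 195/2) + (0)
Last nonzero remainder: -(195/8)v + 195/2. Dividing through by -195/8 gives the monic gcd v - 4.
Then lcm(f, g) = f·g / gcd(f, g); expanding and making the result monic gives the answer.

v^6 - 6v^5 - 71v^4 + 528v^3 + 700v^2 - 11232v + 20160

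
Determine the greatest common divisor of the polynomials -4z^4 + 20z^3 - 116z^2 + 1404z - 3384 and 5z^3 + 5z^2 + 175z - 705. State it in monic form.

Repeated division with remainder:
  -4z^4 + 20z^3 - 116z^2 + 1404z - 3384 = (-(4/5)z + 24/5)(5z^3 + 5z^2 + 175z - 705) + (0)
Last nonzero remainder: 5z^3 + 5z^2 + 175z - 705. Dividing through by 5 gives the monic gcd z^3 + z^2 + 35z - 141.

z^3 + z^2 + 35z - 141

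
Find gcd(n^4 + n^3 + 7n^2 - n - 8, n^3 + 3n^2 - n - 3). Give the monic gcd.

n^2 - 1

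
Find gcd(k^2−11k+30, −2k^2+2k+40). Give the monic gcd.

Euclidean algorithm in ℚ[k]:
  k^2−11k+30 = (−1/2)(−2k^2+2k+40) + (−10k+50)
  −2k^2+2k+40 = ((1/5)k+4/5)(−10k+50) + (0)
Last nonzero remainder: −10k+50. Dividing through by −10 gives the monic gcd k−5.

k−5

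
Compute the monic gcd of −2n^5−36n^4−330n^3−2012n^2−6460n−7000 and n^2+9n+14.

By polynomial division,
  −2n^5−36n^4−330n^3−2012n^2−6460n−7000 = (−2n^3−18n^2−140n−500)(n^2+9n+14) + (0)
The last nonzero remainder n^2+9n+14 is already monic.

n^2+9n+14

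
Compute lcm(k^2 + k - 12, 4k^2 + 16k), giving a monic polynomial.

k^3 + k^2 - 12k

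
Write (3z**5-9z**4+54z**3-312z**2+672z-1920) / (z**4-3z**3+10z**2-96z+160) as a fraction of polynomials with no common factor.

(3z**2-6z+24)/(z-2)

Repeated division with remainder:
  3z**5-9z**4+54z**3-312z**2+672z-1920 = (3z)(z**4-3z**3+10z**2-96z+160) + (24z**3-24z**2+192z-1920)
  z**4-3z**3+10z**2-96z+160 = ((1/24)z-1/12)(24z**3-24z**2+192z-1920) + (0)
Last nonzero remainder: 24z**3-24z**2+192z-1920. Dividing through by 24 gives the monic gcd z**3-z**2+8z-80.
Cancel z**3-z**2+8z-80 from numerator and denominator to get the reduced form.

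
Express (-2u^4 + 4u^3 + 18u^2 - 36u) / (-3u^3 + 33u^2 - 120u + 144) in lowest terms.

Apply the Euclidean algorithm:
  -2u^4 + 4u^3 + 18u^2 - 36u = ((2/3)u + 6)(-3u^3 + 33u^2 - 120u + 144) + (-100u^2 + 588u - 864)
  -3u^3 + 33u^2 - 120u + 144 = ((3/100)u - 96/625)(-100u^2 + 588u - 864) + (-(2352/625)u + 7056/625)
  -100u^2 + 588u - 864 = ((15625/588)u - 3750/49)(-(2352/625)u + 7056/625) + (0)
Last nonzero remainder: -(2352/625)u + 7056/625. Dividing through by -2352/625 gives the monic gcd u - 3.
Cancel u - 3 from numerator and denominator to get the reduced form.

(2u^3 + 2u^2 - 12u)/(3u^2 - 24u + 48)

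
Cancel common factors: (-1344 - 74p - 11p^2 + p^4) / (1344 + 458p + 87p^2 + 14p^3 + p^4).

Euclidean algorithm in ℚ[p]:
  p^4 - 11p^2 - 74p - 1344 = (p^4 + 14p^3 + 87p^2 + 458p + 1344) + (-14p^3 - 98p^2 - 532p - 2688)
  p^4 + 14p^3 + 87p^2 + 458p + 1344 = (-(1/14)p - 1/2)(-14p^3 - 98p^2 - 532p - 2688) + (0)
Last nonzero remainder: -14p^3 - 98p^2 - 532p - 2688. Dividing through by -14 gives the monic gcd p^3 + 7p^2 + 38p + 192.
Cancel p^3 + 7p^2 + 38p + 192 from numerator and denominator to get the reduced form.

(-7 + p)/(7 + p)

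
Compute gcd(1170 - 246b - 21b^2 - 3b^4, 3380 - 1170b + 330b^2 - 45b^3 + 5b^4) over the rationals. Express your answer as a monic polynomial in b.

26 - 2b + b^2

Apply the Euclidean algorithm:
  -3b^4 - 21b^2 - 246b + 1170 = (-3/5)(5b^4 - 45b^3 + 330b^2 - 1170b + 3380) + (-27b^3 + 177b^2 - 948b + 3198)
  5b^4 - 45b^3 + 330b^2 - 1170b + 3380 = (-(5/27)b + 110/243)(-27b^3 + 177b^2 - 948b + 3198) + ((6020/81)b^2 - (12040/81)b + 156520/81)
  -27b^3 + 177b^2 - 948b + 3198 = (-(2187/6020)b + 9963/6020)((6020/81)b^2 - (12040/81)b + 156520/81) + (0)
Last nonzero remainder: (6020/81)b^2 - (12040/81)b + 156520/81. Dividing through by 6020/81 gives the monic gcd b^2 - 2b + 26.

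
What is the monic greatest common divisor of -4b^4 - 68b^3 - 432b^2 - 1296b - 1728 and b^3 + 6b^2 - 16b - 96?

b + 6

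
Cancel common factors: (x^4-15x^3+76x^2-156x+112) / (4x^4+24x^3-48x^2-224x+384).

(x^2-11x+28)/(4x^2+40x+96)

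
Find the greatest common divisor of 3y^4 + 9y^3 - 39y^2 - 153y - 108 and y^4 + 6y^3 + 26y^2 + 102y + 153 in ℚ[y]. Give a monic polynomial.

y^2 + 6y + 9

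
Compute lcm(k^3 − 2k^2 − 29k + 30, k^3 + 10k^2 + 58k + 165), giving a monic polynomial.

k^5 + 3k^4 − 6k^3 − 181k^2 − 807k + 990

By polynomial division,
  k^3 − 2k^2 − 29k + 30 = (k^3 + 10k^2 + 58k + 165) + (−12k^2 − 87k − 135)
  k^3 + 10k^2 + 58k + 165 = (−(1/12)k − 11/48)(−12k^2 − 87k − 135) + ((429/16)k + 2145/16)
  −12k^2 − 87k − 135 = (−(64/143)k − 144/143)((429/16)k + 2145/16) + (0)
Last nonzero remainder: (429/16)k + 2145/16. Dividing through by 429/16 gives the monic gcd k + 5.
Then lcm(f, g) = f·g / gcd(f, g); expanding and making the result monic gives the answer.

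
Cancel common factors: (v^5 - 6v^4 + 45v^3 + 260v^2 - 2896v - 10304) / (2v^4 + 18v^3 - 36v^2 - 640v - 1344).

Euclidean algorithm in ℚ[v]:
  v^5 - 6v^4 + 45v^3 + 260v^2 - 2896v - 10304 = ((1/2)v - 15/2)(2v^4 + 18v^3 - 36v^2 - 640v - 1344) + (198v^3 + 310v^2 - 7024v - 20384)
  2v^4 + 18v^3 - 36v^2 - 640v - 1344 = ((1/99)v + 736/9801)(198v^3 + 310v^2 - 7024v - 20384) + ((114380/9801)v^2 + (915040/9801)v + 1830080/9801)
  198v^3 + 310v^2 - 7024v - 20384 = ((970299/57190)v - 891891/8170)((114380/9801)v^2 + (915040/9801)v + 1830080/9801) + (0)
Last nonzero remainder: (114380/9801)v^2 + (915040/9801)v + 1830080/9801. Dividing through by 114380/9801 gives the monic gcd v^2 + 8v + 16.
Cancel v^2 + 8v + 16 from numerator and denominator to get the reduced form.

(v^3 - 14v^2 + 141v - 644)/(2v^2 + 2v - 84)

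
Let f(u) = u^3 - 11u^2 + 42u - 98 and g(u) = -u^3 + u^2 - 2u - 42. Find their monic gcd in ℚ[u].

Apply the Euclidean algorithm:
  u^3 - 11u^2 + 42u - 98 = (-1)(-u^3 + u^2 - 2u - 42) + (-10u^2 + 40u - 140)
  -u^3 + u^2 - 2u - 42 = ((1/10)u + 3/10)(-10u^2 + 40u - 140) + (0)
Last nonzero remainder: -10u^2 + 40u - 140. Dividing through by -10 gives the monic gcd u^2 - 4u + 14.

u^2 - 4u + 14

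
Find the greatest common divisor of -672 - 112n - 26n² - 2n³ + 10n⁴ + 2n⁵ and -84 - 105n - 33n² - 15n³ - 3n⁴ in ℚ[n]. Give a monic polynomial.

Apply the Euclidean algorithm:
  2n⁵ + 10n⁴ - 2n³ - 26n² - 112n - 672 = (-(2/3)n)(-3n⁴ - 15n³ - 33n² - 105n - 84) + (-24n³ - 96n² - 168n - 672)
  -3n⁴ - 15n³ - 33n² - 105n - 84 = ((1/8)n + 1/8)(-24n³ - 96n² - 168n - 672) + (0)
Last nonzero remainder: -24n³ - 96n² - 168n - 672. Dividing through by -24 gives the monic gcd n³ + 4n² + 7n + 28.

28 + 7n + 4n² + n³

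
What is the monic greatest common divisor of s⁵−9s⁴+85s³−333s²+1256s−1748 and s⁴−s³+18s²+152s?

Apply the Euclidean algorithm:
  s⁵−9s⁴+85s³−333s²+1256s−1748 = (s−8)(s⁴−s³+18s²+152s) + (59s³−341s²+2472s−1748)
  s⁴−s³+18s²+152s = ((1/59)s+282/3481)(59s³−341s²+2472s−1748) + ((12972/3481)s²−(64860/3481)s+492936/3481)
  59s³−341s²+2472s−1748 = ((205379/12972)s−3481/282)((12972/3481)s²−(64860/3481)s+492936/3481) + (0)
Last nonzero remainder: (12972/3481)s²−(64860/3481)s+492936/3481. Dividing through by 12972/3481 gives the monic gcd s²−5s+38.

s²−5s+38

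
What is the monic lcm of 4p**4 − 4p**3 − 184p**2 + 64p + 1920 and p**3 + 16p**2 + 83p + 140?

p**5 + 6p**4 − 53p**3 − 306p**2 + 592p + 3360

Apply the Euclidean algorithm:
  4p**4 − 4p**3 − 184p**2 + 64p + 1920 = (4p − 68)(p**3 + 16p**2 + 83p + 140) + (572p**2 + 5148p + 11440)
  p**3 + 16p**2 + 83p + 140 = ((1/572)p + 7/572)(572p**2 + 5148p + 11440) + (0)
Last nonzero remainder: 572p**2 + 5148p + 11440. Dividing through by 572 gives the monic gcd p**2 + 9p + 20.
Then lcm(f, g) = f·g / gcd(f, g); expanding and making the result monic gives the answer.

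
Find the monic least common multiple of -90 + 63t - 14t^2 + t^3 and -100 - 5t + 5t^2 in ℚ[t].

-360 + 162t + 7t^2 - 10t^3 + t^4

By polynomial division,
  t^3 - 14t^2 + 63t - 90 = ((1/5)t - 13/5)(5t^2 - 5t - 100) + (70t - 350)
  5t^2 - 5t - 100 = ((1/14)t + 2/7)(70t - 350) + (0)
Last nonzero remainder: 70t - 350. Dividing through by 70 gives the monic gcd t - 5.
Then lcm(f, g) = f·g / gcd(f, g); expanding and making the result monic gives the answer.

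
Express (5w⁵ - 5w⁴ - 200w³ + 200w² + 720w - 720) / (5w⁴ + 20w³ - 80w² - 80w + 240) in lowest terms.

Apply the Euclidean algorithm:
  5w⁵ - 5w⁴ - 200w³ + 200w² + 720w - 720 = (w - 5)(5w⁴ + 20w³ - 80w² - 80w + 240) + (-20w³ - 120w² + 80w + 480)
  5w⁴ + 20w³ - 80w² - 80w + 240 = (-(1/4)w + 1/2)(-20w³ - 120w² + 80w + 480) + (0)
Last nonzero remainder: -20w³ - 120w² + 80w + 480. Dividing through by -20 gives the monic gcd w³ + 6w² - 4w - 24.
Cancel w³ + 6w² - 4w - 24 from numerator and denominator to get the reduced form.

(w² - 7w + 6)/(w - 2)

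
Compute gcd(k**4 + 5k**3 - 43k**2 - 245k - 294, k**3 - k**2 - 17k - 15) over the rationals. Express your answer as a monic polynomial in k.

k + 3

Euclidean algorithm in ℚ[k]:
  k**4 + 5k**3 - 43k**2 - 245k - 294 = (k + 6)(k**3 - k**2 - 17k - 15) + (-20k**2 - 128k - 204)
  k**3 - k**2 - 17k - 15 = (-(1/20)k + 37/100)(-20k**2 - 128k - 204) + ((504/25)k + 1512/25)
  -20k**2 - 128k - 204 = (-(125/126)k - 425/126)((504/25)k + 1512/25) + (0)
Last nonzero remainder: (504/25)k + 1512/25. Dividing through by 504/25 gives the monic gcd k + 3.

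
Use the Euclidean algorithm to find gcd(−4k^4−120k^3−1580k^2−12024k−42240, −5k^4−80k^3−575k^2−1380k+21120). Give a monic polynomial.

Repeated division with remainder:
  −4k^4−120k^3−1580k^2−12024k−42240 = (4/5)(−5k^4−80k^3−575k^2−1380k+21120) + (−56k^3−1120k^2−10920k−59136)
  −5k^4−80k^3−575k^2−1380k+21120 = ((5/56)k−5/14)(−56k^3−1120k^2−10920k−59136) + (0)
Last nonzero remainder: −56k^3−1120k^2−10920k−59136. Dividing through by −56 gives the monic gcd k^3+20k^2+195k+1056.

k^3+20k^2+195k+1056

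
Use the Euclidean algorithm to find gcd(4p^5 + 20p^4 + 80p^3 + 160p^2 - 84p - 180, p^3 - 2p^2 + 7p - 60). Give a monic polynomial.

p^2 + 2p + 15

Repeated division with remainder:
  4p^5 + 20p^4 + 80p^3 + 160p^2 - 84p - 180 = (4p^2 + 28p + 108)(p^3 - 2p^2 + 7p - 60) + (420p^2 + 840p + 6300)
  p^3 - 2p^2 + 7p - 60 = ((1/420)p - 1/105)(420p^2 + 840p + 6300) + (0)
Last nonzero remainder: 420p^2 + 840p + 6300. Dividing through by 420 gives the monic gcd p^2 + 2p + 15.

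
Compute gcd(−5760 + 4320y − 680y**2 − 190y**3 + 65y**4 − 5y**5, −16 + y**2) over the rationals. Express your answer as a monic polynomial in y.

Euclidean algorithm in ℚ[y]:
  −5y**5 + 65y**4 − 190y**3 − 680y**2 + 4320y − 5760 = (−5y**3 + 65y**2 − 270y + 360)(y**2 − 16) + (0)
The last nonzero remainder y**2 − 16 is already monic.

−16 + y**2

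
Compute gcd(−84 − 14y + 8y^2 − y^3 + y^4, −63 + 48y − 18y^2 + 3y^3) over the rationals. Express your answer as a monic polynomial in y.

Apply the Euclidean algorithm:
  y^4 − y^3 + 8y^2 − 14y − 84 = ((1/3)y + 5/3)(3y^3 − 18y^2 + 48y − 63) + (22y^2 − 73y + 21)
  3y^3 − 18y^2 + 48y − 63 = ((3/22)y − 177/484)(22y^2 − 73y + 21) + ((8925/484)y − 26775/484)
  22y^2 − 73y + 21 = ((10648/8925)y − 484/1275)((8925/484)y − 26775/484) + (0)
Last nonzero remainder: (8925/484)y − 26775/484. Dividing through by 8925/484 gives the monic gcd y − 3.

−3 + y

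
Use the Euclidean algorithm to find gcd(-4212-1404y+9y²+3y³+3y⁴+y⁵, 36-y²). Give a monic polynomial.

-36+y²

Euclidean algorithm in ℚ[y]:
  y⁵+3y⁴+3y³+9y²-1404y-4212 = (-y³-3y²-39y-117)(-y²+36) + (0)
Last nonzero remainder: -y²+36. Dividing through by -1 gives the monic gcd y²-36.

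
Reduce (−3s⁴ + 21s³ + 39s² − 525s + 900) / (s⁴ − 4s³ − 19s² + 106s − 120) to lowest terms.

(−3s + 15)/(s − 2)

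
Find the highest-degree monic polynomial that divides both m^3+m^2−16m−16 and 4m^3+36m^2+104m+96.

m+4

Apply the Euclidean algorithm:
  m^3+m^2−16m−16 = (1/4)(4m^3+36m^2+104m+96) + (−8m^2−42m−40)
  4m^3+36m^2+104m+96 = (−(1/2)m−15/8)(−8m^2−42m−40) + ((21/4)m+21)
  −8m^2−42m−40 = (−(32/21)m−40/21)((21/4)m+21) + (0)
Last nonzero remainder: (21/4)m+21. Dividing through by 21/4 gives the monic gcd m+4.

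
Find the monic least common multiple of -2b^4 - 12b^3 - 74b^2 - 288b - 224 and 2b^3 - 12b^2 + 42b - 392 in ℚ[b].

Repeated division with remainder:
  -2b^4 - 12b^3 - 74b^2 - 288b - 224 = (-b - 12)(2b^3 - 12b^2 + 42b - 392) + (-176b^2 - 176b - 4928)
  2b^3 - 12b^2 + 42b - 392 = (-(1/88)b + 7/88)(-176b^2 - 176b - 4928) + (0)
Last nonzero remainder: -176b^2 - 176b - 4928. Dividing through by -176 gives the monic gcd b^2 + b + 28.
Then lcm(f, g) = f·g / gcd(f, g); expanding and making the result monic gives the answer.

b^5 - b^4 - 5b^3 - 115b^2 - 896b - 784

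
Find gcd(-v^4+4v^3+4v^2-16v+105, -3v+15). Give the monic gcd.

Apply the Euclidean algorithm:
  -v^4+4v^3+4v^2-16v+105 = ((1/3)v^3+(1/3)v^2+(1/3)v+7)(-3v+15) + (0)
Last nonzero remainder: -3v+15. Dividing through by -3 gives the monic gcd v-5.

v-5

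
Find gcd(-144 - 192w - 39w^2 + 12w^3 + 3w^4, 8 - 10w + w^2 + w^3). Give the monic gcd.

4 + w

By polynomial division,
  3w^4 + 12w^3 - 39w^2 - 192w - 144 = (3w + 9)(w^3 + w^2 - 10w + 8) + (-18w^2 - 126w - 216)
  w^3 + w^2 - 10w + 8 = (-(1/18)w + 1/3)(-18w^2 - 126w - 216) + (20w + 80)
  -18w^2 - 126w - 216 = (-(9/10)w - 27/10)(20w + 80) + (0)
Last nonzero remainder: 20w + 80. Dividing through by 20 gives the monic gcd w + 4.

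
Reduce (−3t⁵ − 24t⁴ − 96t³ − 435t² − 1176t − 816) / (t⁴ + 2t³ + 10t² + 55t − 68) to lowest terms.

Euclidean algorithm in ℚ[t]:
  −3t⁵ − 24t⁴ − 96t³ − 435t² − 1176t − 816 = (−3t − 18)(t⁴ + 2t³ + 10t² + 55t − 68) + (−30t³ − 90t² − 390t − 2040)
  t⁴ + 2t³ + 10t² + 55t − 68 = (−(1/30)t + 1/30)(−30t³ − 90t² − 390t − 2040) + (0)
Last nonzero remainder: −30t³ − 90t² − 390t − 2040. Dividing through by −30 gives the monic gcd t³ + 3t² + 13t + 68.
Cancel t³ + 3t² + 13t + 68 from numerator and denominator to get the reduced form.

(−3t² − 15t − 12)/(t − 1)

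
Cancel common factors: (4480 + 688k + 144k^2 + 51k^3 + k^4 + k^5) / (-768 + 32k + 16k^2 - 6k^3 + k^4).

Repeated division with remainder:
  k^5 + k^4 + 51k^3 + 144k^2 + 688k + 4480 = (k + 7)(k^4 - 6k^3 + 16k^2 + 32k - 768) + (77k^3 + 1232k + 9856)
  k^4 - 6k^3 + 16k^2 + 32k - 768 = ((1/77)k - 6/77)(77k^3 + 1232k + 9856) + (0)
Last nonzero remainder: 77k^3 + 1232k + 9856. Dividing through by 77 gives the monic gcd k^3 + 16k + 128.
Cancel k^3 + 16k + 128 from numerator and denominator to get the reduced form.

(35 + k + k^2)/(-6 + k)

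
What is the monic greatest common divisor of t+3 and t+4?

1

Euclidean algorithm in ℚ[t]:
  t+3 = (t+4) + (-1)
  t+4 = (-t-4)(-1) + (0)
The last nonzero remainder is the constant -1, so the polynomials are coprime and gcd = 1.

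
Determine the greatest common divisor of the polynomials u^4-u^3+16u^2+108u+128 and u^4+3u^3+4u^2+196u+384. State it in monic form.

Euclidean algorithm in ℚ[u]:
  u^4-u^3+16u^2+108u+128 = (u^4+3u^3+4u^2+196u+384) + (-4u^3+12u^2-88u-256)
  u^4+3u^3+4u^2+196u+384 = (-(1/4)u-3/2)(-4u^3+12u^2-88u-256) + (0)
Last nonzero remainder: -4u^3+12u^2-88u-256. Dividing through by -4 gives the monic gcd u^3-3u^2+22u+64.

u^3-3u^2+22u+64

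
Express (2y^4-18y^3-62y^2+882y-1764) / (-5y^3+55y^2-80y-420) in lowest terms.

(-2y^2-8y+42)/(5y+10)

Repeated division with remainder:
  2y^4-18y^3-62y^2+882y-1764 = (-(2/5)y-4/5)(-5y^3+55y^2-80y-420) + (-50y^2+650y-2100)
  -5y^3+55y^2-80y-420 = ((1/10)y+1/5)(-50y^2+650y-2100) + (0)
Last nonzero remainder: -50y^2+650y-2100. Dividing through by -50 gives the monic gcd y^2-13y+42.
Cancel y^2-13y+42 from numerator and denominator to get the reduced form.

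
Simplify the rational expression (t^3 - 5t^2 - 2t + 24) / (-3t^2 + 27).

Euclidean algorithm in ℚ[t]:
  t^3 - 5t^2 - 2t + 24 = (-(1/3)t + 5/3)(-3t^2 + 27) + (7t - 21)
  -3t^2 + 27 = (-(3/7)t - 9/7)(7t - 21) + (0)
Last nonzero remainder: 7t - 21. Dividing through by 7 gives the monic gcd t - 3.
Cancel t - 3 from numerator and denominator to get the reduced form.

(-t^2 + 2t + 8)/(3t + 9)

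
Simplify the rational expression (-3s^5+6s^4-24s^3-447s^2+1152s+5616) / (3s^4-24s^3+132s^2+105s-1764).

(-s^3+s^2-19s-156)/(s^2-7s+49)

Euclidean algorithm in ℚ[s]:
  -3s^5+6s^4-24s^3-447s^2+1152s+5616 = (-s-6)(3s^4-24s^3+132s^2+105s-1764) + (-36s^3+450s^2+18s-4968)
  3s^4-24s^3+132s^2+105s-1764 = (-(1/12)s-3/8)(-36s^3+450s^2+18s-4968) + ((1209/4)s^2-(1209/4)s-3627)
  -36s^3+450s^2+18s-4968 = (-(48/403)s+552/403)((1209/4)s^2-(1209/4)s-3627) + (0)
Last nonzero remainder: (1209/4)s^2-(1209/4)s-3627. Dividing through by 1209/4 gives the monic gcd s^2-s-12.
Cancel s^2-s-12 from numerator and denominator to get the reduced form.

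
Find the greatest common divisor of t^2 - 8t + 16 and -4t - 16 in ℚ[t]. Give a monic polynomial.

By polynomial division,
  t^2 - 8t + 16 = (-(1/4)t + 3)(-4t - 16) + (64)
  -4t - 16 = (-(1/16)t - 1/4)(64) + (0)
The last nonzero remainder is the constant 64, so the polynomials are coprime and gcd = 1.

1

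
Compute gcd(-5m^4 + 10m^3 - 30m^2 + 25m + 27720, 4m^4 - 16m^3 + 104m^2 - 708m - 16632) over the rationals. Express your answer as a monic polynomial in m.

Euclidean algorithm in ℚ[m]:
  -5m^4 + 10m^3 - 30m^2 + 25m + 27720 = (-5/4)(4m^4 - 16m^3 + 104m^2 - 708m - 16632) + (-10m^3 + 100m^2 - 860m + 6930)
  4m^4 - 16m^3 + 104m^2 - 708m - 16632 = (-(2/5)m - 12/5)(-10m^3 + 100m^2 - 860m + 6930) + (0)
Last nonzero remainder: -10m^3 + 100m^2 - 860m + 6930. Dividing through by -10 gives the monic gcd m^3 - 10m^2 + 86m - 693.

m^3 - 10m^2 + 86m - 693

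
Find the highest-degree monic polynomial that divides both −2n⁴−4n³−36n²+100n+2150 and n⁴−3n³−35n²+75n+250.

Repeated division with remainder:
  −2n⁴−4n³−36n²+100n+2150 = (−2)(n⁴−3n³−35n²+75n+250) + (−10n³−106n²+250n+2650)
  n⁴−3n³−35n²+75n+250 = (−(1/10)n+34/25)(−10n³−106n²+250n+2650) + ((3354/25)n²−3354)
  −10n³−106n²+250n+2650 = (−(125/1677)n−1325/1677)((3354/25)n²−3354) + (0)
Last nonzero remainder: (3354/25)n²−3354. Dividing through by 3354/25 gives the monic gcd n²−25.

n²−25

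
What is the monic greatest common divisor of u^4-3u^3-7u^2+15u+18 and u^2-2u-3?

u^2-2u-3

By polynomial division,
  u^4-3u^3-7u^2+15u+18 = (u^2-u-6)(u^2-2u-3) + (0)
The last nonzero remainder u^2-2u-3 is already monic.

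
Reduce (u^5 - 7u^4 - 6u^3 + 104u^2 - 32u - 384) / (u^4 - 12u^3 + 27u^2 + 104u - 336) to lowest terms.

(u^2 - 2u - 8)/(u - 7)

Repeated division with remainder:
  u^5 - 7u^4 - 6u^3 + 104u^2 - 32u - 384 = (u + 5)(u^4 - 12u^3 + 27u^2 + 104u - 336) + (27u^3 - 135u^2 - 216u + 1296)
  u^4 - 12u^3 + 27u^2 + 104u - 336 = ((1/27)u - 7/27)(27u^3 - 135u^2 - 216u + 1296) + (0)
Last nonzero remainder: 27u^3 - 135u^2 - 216u + 1296. Dividing through by 27 gives the monic gcd u^3 - 5u^2 - 8u + 48.
Cancel u^3 - 5u^2 - 8u + 48 from numerator and denominator to get the reduced form.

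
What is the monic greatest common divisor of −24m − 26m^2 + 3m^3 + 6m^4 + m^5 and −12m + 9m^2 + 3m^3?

4m + m^2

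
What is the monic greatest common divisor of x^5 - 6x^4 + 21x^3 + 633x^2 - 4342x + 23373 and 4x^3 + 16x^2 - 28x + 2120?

Apply the Euclidean algorithm:
  x^5 - 6x^4 + 21x^3 + 633x^2 - 4342x + 23373 = ((1/4)x^2 - (5/2)x + 17)(4x^3 + 16x^2 - 28x + 2120) + (-239x^2 + 1434x - 12667)
  4x^3 + 16x^2 - 28x + 2120 = (-(4/239)x - 40/239)(-239x^2 + 1434x - 12667) + (0)
Last nonzero remainder: -239x^2 + 1434x - 12667. Dividing through by -239 gives the monic gcd x^2 - 6x + 53.

x^2 - 6x + 53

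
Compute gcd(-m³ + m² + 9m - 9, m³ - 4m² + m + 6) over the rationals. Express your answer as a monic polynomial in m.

m - 3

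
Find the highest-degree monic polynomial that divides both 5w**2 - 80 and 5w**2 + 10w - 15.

Apply the Euclidean algorithm:
  5w**2 - 80 = (5w**2 + 10w - 15) + (-10w - 65)
  5w**2 + 10w - 15 = (-(1/2)w + 9/4)(-10w - 65) + (525/4)
  -10w - 65 = (-(8/105)w - 52/105)(525/4) + (0)
The last nonzero remainder is the constant 525/4, so the polynomials are coprime and gcd = 1.

1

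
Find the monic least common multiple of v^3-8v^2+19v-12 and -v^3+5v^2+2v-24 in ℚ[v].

v^4-6v^3+3v^2+26v-24

Repeated division with remainder:
  v^3-8v^2+19v-12 = (-1)(-v^3+5v^2+2v-24) + (-3v^2+21v-36)
  -v^3+5v^2+2v-24 = ((1/3)v+2/3)(-3v^2+21v-36) + (0)
Last nonzero remainder: -3v^2+21v-36. Dividing through by -3 gives the monic gcd v^2-7v+12.
Then lcm(f, g) = f·g / gcd(f, g); expanding and making the result monic gives the answer.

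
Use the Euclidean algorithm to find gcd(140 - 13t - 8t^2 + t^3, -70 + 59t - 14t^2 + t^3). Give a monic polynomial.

Euclidean algorithm in ℚ[t]:
  t^3 - 8t^2 - 13t + 140 = (t^3 - 14t^2 + 59t - 70) + (6t^2 - 72t + 210)
  t^3 - 14t^2 + 59t - 70 = ((1/6)t - 1/3)(6t^2 - 72t + 210) + (0)
Last nonzero remainder: 6t^2 - 72t + 210. Dividing through by 6 gives the monic gcd t^2 - 12t + 35.

35 - 12t + t^2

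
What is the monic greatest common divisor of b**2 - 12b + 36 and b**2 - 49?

Repeated division with remainder:
  b**2 - 12b + 36 = (b**2 - 49) + (-12b + 85)
  b**2 - 49 = (-(1/12)b - 85/144)(-12b + 85) + (169/144)
  -12b + 85 = (-(1728/169)b + 12240/169)(169/144) + (0)
The last nonzero remainder is the constant 169/144, so the polynomials are coprime and gcd = 1.

1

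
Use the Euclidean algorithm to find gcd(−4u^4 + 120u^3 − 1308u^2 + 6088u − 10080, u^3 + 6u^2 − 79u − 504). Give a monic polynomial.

Euclidean algorithm in ℚ[u]:
  −4u^4 + 120u^3 − 1308u^2 + 6088u − 10080 = (−4u + 144)(u^3 + 6u^2 − 79u − 504) + (−2488u^2 + 15448u + 62496)
  u^3 + 6u^2 − 79u − 504 = (−(1/2488)u − 3797/773768)(−2488u^2 + 15448u + 62496) + ((2120580/96721)u − 19085220/96721)
  −2488u^2 + 15448u + 62496 = (−(60160462/530145)u − 23986808/75735)((2120580/96721)u − 19085220/96721) + (0)
Last nonzero remainder: (2120580/96721)u − 19085220/96721. Dividing through by 2120580/96721 gives the monic gcd u − 9.

u − 9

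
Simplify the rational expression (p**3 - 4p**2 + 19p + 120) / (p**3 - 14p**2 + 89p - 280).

(p + 3)/(p - 7)

By polynomial division,
  p**3 - 4p**2 + 19p + 120 = (p**3 - 14p**2 + 89p - 280) + (10p**2 - 70p + 400)
  p**3 - 14p**2 + 89p - 280 = ((1/10)p - 7/10)(10p**2 - 70p + 400) + (0)
Last nonzero remainder: 10p**2 - 70p + 400. Dividing through by 10 gives the monic gcd p**2 - 7p + 40.
Cancel p**2 - 7p + 40 from numerator and denominator to get the reduced form.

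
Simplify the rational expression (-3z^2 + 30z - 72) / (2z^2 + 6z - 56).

(-3z + 18)/(2z + 14)

Repeated division with remainder:
  -3z^2 + 30z - 72 = (-3/2)(2z^2 + 6z - 56) + (39z - 156)
  2z^2 + 6z - 56 = ((2/39)z + 14/39)(39z - 156) + (0)
Last nonzero remainder: 39z - 156. Dividing through by 39 gives the monic gcd z - 4.
Cancel z - 4 from numerator and denominator to get the reduced form.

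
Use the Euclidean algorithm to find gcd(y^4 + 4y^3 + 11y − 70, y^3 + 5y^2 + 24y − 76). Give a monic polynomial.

Apply the Euclidean algorithm:
  y^4 + 4y^3 + 11y − 70 = (y − 1)(y^3 + 5y^2 + 24y − 76) + (−19y^2 + 111y − 146)
  y^3 + 5y^2 + 24y − 76 = (−(1/19)y − 206/361)(−19y^2 + 111y − 146) + ((28756/361)y − 57512/361)
  −19y^2 + 111y − 146 = (−(6859/28756)y + 26353/28756)((28756/361)y − 57512/361) + (0)
Last nonzero remainder: (28756/361)y − 57512/361. Dividing through by 28756/361 gives the monic gcd y − 2.

y − 2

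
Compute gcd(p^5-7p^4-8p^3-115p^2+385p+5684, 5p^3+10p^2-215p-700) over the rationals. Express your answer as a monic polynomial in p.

Euclidean algorithm in ℚ[p]:
  p^5-7p^4-8p^3-115p^2+385p+5684 = ((1/5)p^2-(9/5)p+53/5)(5p^3+10p^2-215p-700) + (-468p^2+1404p+13104)
  5p^3+10p^2-215p-700 = (-(5/468)p-25/468)(-468p^2+1404p+13104) + (0)
Last nonzero remainder: -468p^2+1404p+13104. Dividing through by -468 gives the monic gcd p^2-3p-28.

p^2-3p-28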